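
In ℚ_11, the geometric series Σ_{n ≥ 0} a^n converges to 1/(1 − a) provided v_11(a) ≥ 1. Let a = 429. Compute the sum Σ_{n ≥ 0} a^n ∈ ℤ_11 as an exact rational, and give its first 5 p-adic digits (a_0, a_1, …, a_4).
Σ a^n = 1/(1 − a) = -1/428;  first 5 digits = (1, 6, 6, 2, 2)

v_11(a) = 1 ≥ 1, so the series converges in ℤ_11 to 1/(1 − a) = 1/(1 − 429) = -1/428. Expand this rational in ℤ_11: compute digits iteratively via d_i = x_i mod 11, x_{i+1} = (x_i − d_i)/11. The first 5 digits are (1, 6, 6, 2, 2).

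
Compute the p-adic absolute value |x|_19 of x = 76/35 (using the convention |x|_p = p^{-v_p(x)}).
|76/35|_19 = 1/19

Step 1 — compute v_19(x) by factoring powers of 19 out of the numerator and denominator: v_19(76/35) = 1. Step 2 — apply |x|_p = p^{-v_p(x)} = 19^{-1} = 1/19.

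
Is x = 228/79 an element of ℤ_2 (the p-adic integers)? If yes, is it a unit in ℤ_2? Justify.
x ∈ ℤ_2 but not a unit; v_2(x) = 2 > 0

ℤ_2 = {x ∈ ℚ_2 : v_2(x) ≥ 0} and ℤ_2^× = {x ∈ ℤ_2 : v_2(x) = 0}. Here v_2(228/79) = v_2(num) − v_2(den) = 2; compare against these criteria.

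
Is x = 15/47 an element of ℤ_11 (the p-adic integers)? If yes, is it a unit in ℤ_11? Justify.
x ∈ ℤ_11^× (unit); v_11(x) = 0

ℤ_11 = {x ∈ ℚ_11 : v_11(x) ≥ 0} and ℤ_11^× = {x ∈ ℤ_11 : v_11(x) = 0}. Here v_11(15/47) = v_11(num) − v_11(den) = 0; compare against these criteria.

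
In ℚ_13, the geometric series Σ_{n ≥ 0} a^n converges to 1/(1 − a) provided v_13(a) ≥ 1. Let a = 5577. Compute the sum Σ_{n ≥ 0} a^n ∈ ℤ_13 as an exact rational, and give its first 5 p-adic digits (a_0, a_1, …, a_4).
Σ a^n = 1/(1 − a) = -1/5576;  first 5 digits = (1, 0, 7, 2, 10)

v_13(a) = 2 ≥ 1, so the series converges in ℤ_13 to 1/(1 − a) = 1/(1 − 5577) = -1/5576. Expand this rational in ℤ_13: compute digits iteratively via d_i = x_i mod 13, x_{i+1} = (x_i − d_i)/13. The first 5 digits are (1, 0, 7, 2, 10).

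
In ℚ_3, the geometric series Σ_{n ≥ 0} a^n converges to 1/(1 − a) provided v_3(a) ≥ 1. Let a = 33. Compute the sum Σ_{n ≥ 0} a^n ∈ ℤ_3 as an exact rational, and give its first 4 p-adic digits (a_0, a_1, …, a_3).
Σ a^n = 1/(1 − a) = -1/32;  first 4 digits = (1, 2, 1, 1)

v_3(a) = 1 ≥ 1, so the series converges in ℤ_3 to 1/(1 − a) = 1/(1 − 33) = -1/32. Expand this rational in ℤ_3: compute digits iteratively via d_i = x_i mod 3, x_{i+1} = (x_i − d_i)/3. The first 4 digits are (1, 2, 1, 1).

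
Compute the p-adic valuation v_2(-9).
v_2(-9) = 0

v_2(n) is the largest exponent k such that 2^k divides n. Factor out: -9 = -2^0 · 9. (Sign doesn't affect v_p.) So v_2(-9) = 0.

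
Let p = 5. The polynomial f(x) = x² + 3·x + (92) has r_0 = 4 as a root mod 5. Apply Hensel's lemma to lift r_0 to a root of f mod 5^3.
r_2 = 59 (mod 125)

Hensel: r_{i+1} = r_i − f(r_i)·(f′(r_i))^{-1} mod 5^{i+2}, f′(x) = 2x + 3. Iterate:
  r_0 = 4 (mod 5)
  r_1 = 9 (mod 25)
  r_2 = 59 (mod 125)
Final: r = 59 satisfies f(r) ≡ 0 mod 5^3.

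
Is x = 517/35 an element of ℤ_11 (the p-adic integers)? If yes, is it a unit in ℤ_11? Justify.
x ∈ ℤ_11 but not a unit; v_11(x) = 1 > 0

ℤ_11 = {x ∈ ℚ_11 : v_11(x) ≥ 0} and ℤ_11^× = {x ∈ ℤ_11 : v_11(x) = 0}. Here v_11(517/35) = v_11(num) − v_11(den) = 1; compare against these criteria.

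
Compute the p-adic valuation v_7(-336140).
v_7(-336140) = 5

v_7(n) is the largest exponent k such that 7^k divides n. Factor out: -336140 = -7^5 · 20. (Sign doesn't affect v_p.) So v_7(-336140) = 5.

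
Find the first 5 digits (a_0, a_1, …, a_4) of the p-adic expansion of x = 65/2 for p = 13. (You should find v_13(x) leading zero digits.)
(a_0, …, a_4) = (0, 9, 6, 6, 6)

v_13(65/2) = 1, so a_0 = ... = a_0 = 0. Factor out: x = 13^1 · u with u = 5/2 a unit in ℤ_13. Expand u iteratively via a_{v+i} = u_i mod 13, u_{i+1} = (u_i − a_{v+i})/13:
  u_0 = 5/2;  a_1 = 9;  u_1 = (u_0 − 9)/13 = -1/2
  u_1 = -1/2;  a_2 = 6;  u_2 = (u_1 − 6)/13 = -1/2
  u_2 = -1/2;  a_3 = 6;  u_3 = (u_2 − 6)/13 = -1/2
  u_3 = -1/2;  a_4 = 6;  u_4 = (u_3 − 6)/13 = -1/2
Digits: (0, 9, 6, 6, 6).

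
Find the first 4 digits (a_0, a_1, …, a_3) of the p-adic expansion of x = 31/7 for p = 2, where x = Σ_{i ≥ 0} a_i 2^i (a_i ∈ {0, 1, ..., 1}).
(a_0, …, a_3) = (1, 0, 0, 1)

v_2(31/7) = 0 (numerator and denominator both coprime to 2), so x ∈ ℤ_2^×. Compute digits iteratively via a_i = x_i mod 2, x_{i+1} = (x_i − a_i)/2, with x_0 = x:
  x_0 = 31/7;  a_0 = 1;  x_1 = (x_0 − 1)/2 = 12/7
  x_1 = 12/7;  a_1 = 0;  x_2 = (x_1 − 0)/2 = 6/7
  x_2 = 6/7;  a_2 = 0;  x_3 = (x_2 − 0)/2 = 3/7
  x_3 = 3/7;  a_3 = 1;  x_4 = (x_3 − 1)/2 = -2/7
Digits: (1, 0, 0, 1).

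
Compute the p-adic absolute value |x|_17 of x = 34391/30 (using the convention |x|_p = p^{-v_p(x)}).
|34391/30|_17 = 1/4913

Step 1 — compute v_17(x) by factoring powers of 17 out of the numerator and denominator: v_17(34391/30) = 3. Step 2 — apply |x|_p = p^{-v_p(x)} = 17^{-3} = 1/4913.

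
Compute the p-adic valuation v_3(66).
v_3(66) = 1

v_3(n) is the largest exponent k such that 3^k divides n. Factor out: 66 = 3^1 · 22. (Sign doesn't affect v_p.) So v_3(66) = 1.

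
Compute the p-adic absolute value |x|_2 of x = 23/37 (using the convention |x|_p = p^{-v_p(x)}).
|23/37|_2 = 1

Step 1 — compute v_2(x) by factoring powers of 2 out of the numerator and denominator: v_2(23/37) = 0. Step 2 — apply |x|_p = p^{-v_p(x)} = 2^{0} = 1.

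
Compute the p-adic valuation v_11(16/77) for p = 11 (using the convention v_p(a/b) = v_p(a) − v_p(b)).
v_11(16/77) = -1

Factor powers of 11 from the numerator and denominator of the reduced fraction: 16 = 11^0 · 16 and 77 = 11^1 · 7. Apply v_p(a/b) = v_p(a) − v_p(b): v_11(16/77) = 0 − 1 = -1.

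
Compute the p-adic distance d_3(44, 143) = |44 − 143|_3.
d_3(44, 143) = 1/9

Step 1 — x − y = 44 − 143 = -99. Step 2 — v_3(-99) = 2 (factor: -99 = −(3^2 · 11); the sign does not affect v_p). Step 3 — |x − y|_3 = 3^{-2} = 1/9.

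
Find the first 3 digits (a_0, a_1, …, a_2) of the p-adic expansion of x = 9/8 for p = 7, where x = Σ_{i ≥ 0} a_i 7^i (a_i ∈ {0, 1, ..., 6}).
(a_0, …, a_2) = (2, 6, 0)

v_7(9/8) = 0 (numerator and denominator both coprime to 7), so x ∈ ℤ_7^×. Compute digits iteratively via a_i = x_i mod 7, x_{i+1} = (x_i − a_i)/7, with x_0 = x:
  x_0 = 9/8;  a_0 = 2;  x_1 = (x_0 − 2)/7 = -1/8
  x_1 = -1/8;  a_1 = 6;  x_2 = (x_1 − 6)/7 = -7/8
  x_2 = -7/8;  a_2 = 0;  x_3 = (x_2 − 0)/7 = -1/8
Digits: (2, 6, 0).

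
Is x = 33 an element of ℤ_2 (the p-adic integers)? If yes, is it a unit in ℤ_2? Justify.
x ∈ ℤ_2^× (unit); v_2(x) = 0

ℤ_2 = {x ∈ ℚ_2 : v_2(x) ≥ 0} and ℤ_2^× = {x ∈ ℤ_2 : v_2(x) = 0}. Here v_2(33) = v_2(num) − v_2(den) = 0; compare against these criteria.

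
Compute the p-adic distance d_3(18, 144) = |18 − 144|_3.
d_3(18, 144) = 1/9

Step 1 — x − y = 18 − 144 = -126. Step 2 — v_3(-126) = 2 (factor: -126 = −(3^2 · 14); the sign does not affect v_p). Step 3 — |x − y|_3 = 3^{-2} = 1/9.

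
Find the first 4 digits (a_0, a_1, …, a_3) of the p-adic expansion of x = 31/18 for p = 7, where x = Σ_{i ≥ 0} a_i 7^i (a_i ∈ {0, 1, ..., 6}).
(a_0, …, a_3) = (6, 6, 1, 4)

v_7(31/18) = 0 (numerator and denominator both coprime to 7), so x ∈ ℤ_7^×. Compute digits iteratively via a_i = x_i mod 7, x_{i+1} = (x_i − a_i)/7, with x_0 = x:
  x_0 = 31/18;  a_0 = 6;  x_1 = (x_0 − 6)/7 = -11/18
  x_1 = -11/18;  a_1 = 6;  x_2 = (x_1 − 6)/7 = -17/18
  x_2 = -17/18;  a_2 = 1;  x_3 = (x_2 − 1)/7 = -5/18
  x_3 = -5/18;  a_3 = 4;  x_4 = (x_3 − 4)/7 = -11/18
Digits: (6, 6, 1, 4).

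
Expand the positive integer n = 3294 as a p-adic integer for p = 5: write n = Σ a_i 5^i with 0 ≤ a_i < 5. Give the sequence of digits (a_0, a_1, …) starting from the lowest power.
(a_0, a_1, …) = (4, 3, 1, 1, 0, 1)

Repeated division by 5 gives the digits low-to-high: 3294 = 4 + 3·5^1 + 1·5^2 + 1·5^3 + 1·5^5. Digit sequence: (4, 3, 1, 1, 0, 1).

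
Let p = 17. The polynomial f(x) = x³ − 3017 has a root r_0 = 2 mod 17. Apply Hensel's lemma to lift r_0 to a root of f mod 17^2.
r_1 = 36 (mod 289)

Hensel: r_{i+1} = r_i − f(r_i)/f′(r_i) mod 17^{i+2}, where f′(x) = 3x². Iterate:
  r_0 = 2 (mod 17)
  r_1 = 36 (mod 289)
Final: r = 36 with f(r) ≡ 0 mod 17^2.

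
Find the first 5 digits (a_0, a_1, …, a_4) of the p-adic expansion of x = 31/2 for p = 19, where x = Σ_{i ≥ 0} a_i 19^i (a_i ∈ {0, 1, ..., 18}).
(a_0, …, a_4) = (6, 10, 9, 9, 9)

v_19(31/2) = 0 (numerator and denominator both coprime to 19), so x ∈ ℤ_19^×. Compute digits iteratively via a_i = x_i mod 19, x_{i+1} = (x_i − a_i)/19, with x_0 = x:
  x_0 = 31/2;  a_0 = 6;  x_1 = (x_0 − 6)/19 = 1/2
  x_1 = 1/2;  a_1 = 10;  x_2 = (x_1 − 10)/19 = -1/2
  x_2 = -1/2;  a_2 = 9;  x_3 = (x_2 − 9)/19 = -1/2
  x_3 = -1/2;  a_3 = 9;  x_4 = (x_3 − 9)/19 = -1/2
  x_4 = -1/2;  a_4 = 9;  x_5 = (x_4 − 9)/19 = -1/2
Digits: (6, 10, 9, 9, 9).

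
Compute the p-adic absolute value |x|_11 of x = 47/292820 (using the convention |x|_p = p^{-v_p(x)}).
|47/292820|_11 = 14641

Step 1 — compute v_11(x) by factoring powers of 11 out of the numerator and denominator: v_11(47/292820) = -4. Step 2 — apply |x|_p = p^{-v_p(x)} = 11^{4} = 14641.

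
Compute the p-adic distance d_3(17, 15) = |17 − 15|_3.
d_3(17, 15) = 1

Step 1 — x − y = 17 − 15 = 2. Step 2 — v_3(2) = 0 (factor: 2 = (3^0 · 2); the sign does not affect v_p). Step 3 — |x − y|_3 = 3^{0} = 1.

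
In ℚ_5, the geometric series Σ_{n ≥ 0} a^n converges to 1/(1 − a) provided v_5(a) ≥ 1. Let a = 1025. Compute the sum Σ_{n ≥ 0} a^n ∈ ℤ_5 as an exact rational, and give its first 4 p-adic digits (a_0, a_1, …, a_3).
Σ a^n = 1/(1 − a) = -1/1024;  first 4 digits = (1, 0, 1, 3)

v_5(a) = 2 ≥ 1, so the series converges in ℤ_5 to 1/(1 − a) = 1/(1 − 1025) = -1/1024. Expand this rational in ℤ_5: compute digits iteratively via d_i = x_i mod 5, x_{i+1} = (x_i − d_i)/5. The first 4 digits are (1, 0, 1, 3).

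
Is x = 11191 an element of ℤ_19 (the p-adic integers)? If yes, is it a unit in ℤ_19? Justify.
x ∈ ℤ_19 but not a unit; v_19(x) = 2 > 0

ℤ_19 = {x ∈ ℚ_19 : v_19(x) ≥ 0} and ℤ_19^× = {x ∈ ℤ_19 : v_19(x) = 0}. Here v_19(11191) = v_19(num) − v_19(den) = 2; compare against these criteria.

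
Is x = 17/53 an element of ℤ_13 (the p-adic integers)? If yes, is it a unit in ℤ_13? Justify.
x ∈ ℤ_13^× (unit); v_13(x) = 0

ℤ_13 = {x ∈ ℚ_13 : v_13(x) ≥ 0} and ℤ_13^× = {x ∈ ℤ_13 : v_13(x) = 0}. Here v_13(17/53) = v_13(num) − v_13(den) = 0; compare against these criteria.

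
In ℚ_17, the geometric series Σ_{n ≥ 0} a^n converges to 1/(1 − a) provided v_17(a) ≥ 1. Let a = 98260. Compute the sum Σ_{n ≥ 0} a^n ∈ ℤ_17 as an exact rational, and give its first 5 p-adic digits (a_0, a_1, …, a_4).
Σ a^n = 1/(1 − a) = -1/98259;  first 5 digits = (1, 0, 0, 3, 1)

v_17(a) = 3 ≥ 1, so the series converges in ℤ_17 to 1/(1 − a) = 1/(1 − 98260) = -1/98259. Expand this rational in ℤ_17: compute digits iteratively via d_i = x_i mod 17, x_{i+1} = (x_i − d_i)/17. The first 5 digits are (1, 0, 0, 3, 1).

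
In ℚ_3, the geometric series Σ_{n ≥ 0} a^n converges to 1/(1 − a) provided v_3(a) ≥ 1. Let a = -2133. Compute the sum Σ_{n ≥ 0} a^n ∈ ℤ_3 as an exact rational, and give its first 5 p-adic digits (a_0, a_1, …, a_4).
Σ a^n = 1/(1 − a) = 1/2134;  first 5 digits = (1, 0, 0, 2, 0)

v_3(a) = 3 ≥ 1, so the series converges in ℤ_3 to 1/(1 − a) = 1/(1 − (-2133)) = 1/2134. Expand this rational in ℤ_3: compute digits iteratively via d_i = x_i mod 3, x_{i+1} = (x_i − d_i)/3. The first 5 digits are (1, 0, 0, 2, 0).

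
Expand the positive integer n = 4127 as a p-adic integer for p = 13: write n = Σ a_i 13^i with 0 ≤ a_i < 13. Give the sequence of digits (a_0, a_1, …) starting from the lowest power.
(a_0, a_1, …) = (6, 5, 11, 1)

Repeated division by 13 gives the digits low-to-high: 4127 = 6 + 5·13^1 + 11·13^2 + 1·13^3. Digit sequence: (6, 5, 11, 1).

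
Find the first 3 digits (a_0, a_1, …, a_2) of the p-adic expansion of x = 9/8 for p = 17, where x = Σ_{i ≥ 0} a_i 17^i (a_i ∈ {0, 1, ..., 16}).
(a_0, …, a_2) = (16, 14, 14)

v_17(9/8) = 0 (numerator and denominator both coprime to 17), so x ∈ ℤ_17^×. Compute digits iteratively via a_i = x_i mod 17, x_{i+1} = (x_i − a_i)/17, with x_0 = x:
  x_0 = 9/8;  a_0 = 16;  x_1 = (x_0 − 16)/17 = -7/8
  x_1 = -7/8;  a_1 = 14;  x_2 = (x_1 − 14)/17 = -7/8
  x_2 = -7/8;  a_2 = 14;  x_3 = (x_2 − 14)/17 = -7/8
Digits: (16, 14, 14).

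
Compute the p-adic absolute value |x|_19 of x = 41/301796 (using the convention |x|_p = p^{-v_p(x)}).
|41/301796|_19 = 6859

Step 1 — compute v_19(x) by factoring powers of 19 out of the numerator and denominator: v_19(41/301796) = -3. Step 2 — apply |x|_p = p^{-v_p(x)} = 19^{3} = 6859.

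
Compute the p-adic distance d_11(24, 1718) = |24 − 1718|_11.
d_11(24, 1718) = 1/121

Step 1 — x − y = 24 − 1718 = -1694. Step 2 — v_11(-1694) = 2 (factor: -1694 = −(11^2 · 14); the sign does not affect v_p). Step 3 — |x − y|_11 = 11^{-2} = 1/121.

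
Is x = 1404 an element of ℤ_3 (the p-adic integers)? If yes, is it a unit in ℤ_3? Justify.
x ∈ ℤ_3 but not a unit; v_3(x) = 3 > 0

ℤ_3 = {x ∈ ℚ_3 : v_3(x) ≥ 0} and ℤ_3^× = {x ∈ ℤ_3 : v_3(x) = 0}. Here v_3(1404) = v_3(num) − v_3(den) = 3; compare against these criteria.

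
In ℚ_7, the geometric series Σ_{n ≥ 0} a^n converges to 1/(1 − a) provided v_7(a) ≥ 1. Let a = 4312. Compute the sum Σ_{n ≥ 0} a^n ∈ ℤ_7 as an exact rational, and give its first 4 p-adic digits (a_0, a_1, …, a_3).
Σ a^n = 1/(1 − a) = -1/4311;  first 4 digits = (1, 0, 4, 5)

v_7(a) = 2 ≥ 1, so the series converges in ℤ_7 to 1/(1 − a) = 1/(1 − 4312) = -1/4311. Expand this rational in ℤ_7: compute digits iteratively via d_i = x_i mod 7, x_{i+1} = (x_i − d_i)/7. The first 4 digits are (1, 0, 4, 5).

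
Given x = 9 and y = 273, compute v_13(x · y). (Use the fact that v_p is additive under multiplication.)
v_13(2457) = 1

v_p(x) = 0 (factor: 9 = 13^0 · 9); v_p(y) = 1 (factor: 273 = 13^1 · 21). Additivity: v_p(xy) = v_p(x) + v_p(y) = 0 + 1 = 1. (Direct check: xy = 2457 = 13^1 · (189).)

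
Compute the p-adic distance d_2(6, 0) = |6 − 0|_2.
d_2(6, 0) = 1/2

Step 1 — x − y = 6 − 0 = 6. Step 2 — v_2(6) = 1 (factor: 6 = (2^1 · 3); the sign does not affect v_p). Step 3 — |x − y|_2 = 2^{-1} = 1/2.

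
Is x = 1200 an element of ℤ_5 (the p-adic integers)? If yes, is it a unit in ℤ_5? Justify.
x ∈ ℤ_5 but not a unit; v_5(x) = 2 > 0

ℤ_5 = {x ∈ ℚ_5 : v_5(x) ≥ 0} and ℤ_5^× = {x ∈ ℤ_5 : v_5(x) = 0}. Here v_5(1200) = v_5(num) − v_5(den) = 2; compare against these criteria.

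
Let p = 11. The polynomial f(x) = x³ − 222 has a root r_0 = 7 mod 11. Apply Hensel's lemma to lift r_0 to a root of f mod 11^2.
r_1 = 7 (mod 121)

Hensel: r_{i+1} = r_i − f(r_i)/f′(r_i) mod 11^{i+2}, where f′(x) = 3x². Iterate:
  r_0 = 7 (mod 11)
  r_1 = 7 (mod 121)
Final: r = 7 with f(r) ≡ 0 mod 11^2.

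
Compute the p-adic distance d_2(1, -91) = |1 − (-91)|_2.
d_2(1, -91) = 1/4

Step 1 — x − y = 1 − (-91) = 92. Step 2 — v_2(92) = 2 (factor: 92 = (2^2 · 23); the sign does not affect v_p). Step 3 — |x − y|_2 = 2^{-2} = 1/4.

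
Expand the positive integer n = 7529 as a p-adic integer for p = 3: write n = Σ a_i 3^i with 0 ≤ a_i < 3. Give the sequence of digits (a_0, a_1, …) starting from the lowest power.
(a_0, a_1, …) = (2, 1, 2, 2, 2, 0, 1, 0, 1)

Repeated division by 3 gives the digits low-to-high: 7529 = 2 + 1·3^1 + 2·3^2 + 2·3^3 + 2·3^4 + 1·3^6 + 1·3^8. Digit sequence: (2, 1, 2, 2, 2, 0, 1, 0, 1).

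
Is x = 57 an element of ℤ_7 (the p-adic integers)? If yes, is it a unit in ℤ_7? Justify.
x ∈ ℤ_7^× (unit); v_7(x) = 0

ℤ_7 = {x ∈ ℚ_7 : v_7(x) ≥ 0} and ℤ_7^× = {x ∈ ℤ_7 : v_7(x) = 0}. Here v_7(57) = v_7(num) − v_7(den) = 0; compare against these criteria.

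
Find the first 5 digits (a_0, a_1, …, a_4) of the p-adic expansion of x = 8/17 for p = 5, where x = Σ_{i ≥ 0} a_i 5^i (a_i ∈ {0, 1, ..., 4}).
(a_0, …, a_4) = (4, 4, 2, 0, 4)

v_5(8/17) = 0 (numerator and denominator both coprime to 5), so x ∈ ℤ_5^×. Compute digits iteratively via a_i = x_i mod 5, x_{i+1} = (x_i − a_i)/5, with x_0 = x:
  x_0 = 8/17;  a_0 = 4;  x_1 = (x_0 − 4)/5 = -12/17
  x_1 = -12/17;  a_1 = 4;  x_2 = (x_1 − 4)/5 = -16/17
  x_2 = -16/17;  a_2 = 2;  x_3 = (x_2 − 2)/5 = -10/17
  x_3 = -10/17;  a_3 = 0;  x_4 = (x_3 − 0)/5 = -2/17
  x_4 = -2/17;  a_4 = 4;  x_5 = (x_4 − 4)/5 = -14/17
Digits: (4, 4, 2, 0, 4).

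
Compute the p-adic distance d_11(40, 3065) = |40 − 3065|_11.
d_11(40, 3065) = 1/121

Step 1 — x − y = 40 − 3065 = -3025. Step 2 — v_11(-3025) = 2 (factor: -3025 = −(11^2 · 25); the sign does not affect v_p). Step 3 — |x − y|_11 = 11^{-2} = 1/121.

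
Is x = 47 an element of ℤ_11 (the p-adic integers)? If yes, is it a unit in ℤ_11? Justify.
x ∈ ℤ_11^× (unit); v_11(x) = 0

ℤ_11 = {x ∈ ℚ_11 : v_11(x) ≥ 0} and ℤ_11^× = {x ∈ ℤ_11 : v_11(x) = 0}. Here v_11(47) = v_11(num) − v_11(den) = 0; compare against these criteria.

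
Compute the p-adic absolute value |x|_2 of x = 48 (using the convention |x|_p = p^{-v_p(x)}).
|48|_2 = 1/16

Step 1 — compute v_2(x) by factoring powers of 2 out of the numerator and denominator: v_2(48) = 4. Step 2 — apply |x|_p = p^{-v_p(x)} = 2^{-4} = 1/16.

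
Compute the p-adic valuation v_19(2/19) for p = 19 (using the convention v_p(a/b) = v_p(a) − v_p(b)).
v_19(2/19) = -1

Factor powers of 19 from the numerator and denominator of the reduced fraction: 2 = 19^0 · 2 and 19 = 19^1 · 1. Apply v_p(a/b) = v_p(a) − v_p(b): v_19(2/19) = 0 − 1 = -1.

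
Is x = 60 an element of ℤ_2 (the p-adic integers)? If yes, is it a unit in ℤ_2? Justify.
x ∈ ℤ_2 but not a unit; v_2(x) = 2 > 0

ℤ_2 = {x ∈ ℚ_2 : v_2(x) ≥ 0} and ℤ_2^× = {x ∈ ℤ_2 : v_2(x) = 0}. Here v_2(60) = v_2(num) − v_2(den) = 2; compare against these criteria.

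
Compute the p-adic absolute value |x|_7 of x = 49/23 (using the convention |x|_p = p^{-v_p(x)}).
|49/23|_7 = 1/49

Step 1 — compute v_7(x) by factoring powers of 7 out of the numerator and denominator: v_7(49/23) = 2. Step 2 — apply |x|_p = p^{-v_p(x)} = 7^{-2} = 1/49.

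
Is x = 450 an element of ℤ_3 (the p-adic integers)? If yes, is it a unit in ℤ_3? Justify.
x ∈ ℤ_3 but not a unit; v_3(x) = 2 > 0

ℤ_3 = {x ∈ ℚ_3 : v_3(x) ≥ 0} and ℤ_3^× = {x ∈ ℤ_3 : v_3(x) = 0}. Here v_3(450) = v_3(num) − v_3(den) = 2; compare against these criteria.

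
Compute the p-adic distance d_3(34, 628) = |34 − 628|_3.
d_3(34, 628) = 1/27

Step 1 — x − y = 34 − 628 = -594. Step 2 — v_3(-594) = 3 (factor: -594 = −(3^3 · 22); the sign does not affect v_p). Step 3 — |x − y|_3 = 3^{-3} = 1/27.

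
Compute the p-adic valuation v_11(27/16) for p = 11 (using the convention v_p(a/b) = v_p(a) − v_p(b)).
v_11(27/16) = 0

Factor powers of 11 from the numerator and denominator of the reduced fraction: 27 = 11^0 · 27 and 16 = 11^0 · 16. Apply v_p(a/b) = v_p(a) − v_p(b): v_11(27/16) = 0 − 0 = 0.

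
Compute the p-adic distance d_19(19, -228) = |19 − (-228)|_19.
d_19(19, -228) = 1/19

Step 1 — x − y = 19 − (-228) = 247. Step 2 — v_19(247) = 1 (factor: 247 = (19^1 · 13); the sign does not affect v_p). Step 3 — |x − y|_19 = 19^{-1} = 1/19.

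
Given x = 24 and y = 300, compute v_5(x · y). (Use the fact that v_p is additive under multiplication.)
v_5(7200) = 2

v_p(x) = 0 (factor: 24 = 5^0 · 24); v_p(y) = 2 (factor: 300 = 5^2 · 12). Additivity: v_p(xy) = v_p(x) + v_p(y) = 0 + 2 = 2. (Direct check: xy = 7200 = 5^2 · (288).)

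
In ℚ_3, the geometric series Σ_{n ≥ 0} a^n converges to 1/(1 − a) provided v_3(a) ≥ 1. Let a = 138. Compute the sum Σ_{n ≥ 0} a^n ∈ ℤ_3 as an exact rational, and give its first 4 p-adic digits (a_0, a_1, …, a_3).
Σ a^n = 1/(1 − a) = -1/137;  first 4 digits = (1, 1, 1, 0)

v_3(a) = 1 ≥ 1, so the series converges in ℤ_3 to 1/(1 − a) = 1/(1 − 138) = -1/137. Expand this rational in ℤ_3: compute digits iteratively via d_i = x_i mod 3, x_{i+1} = (x_i − d_i)/3. The first 4 digits are (1, 1, 1, 0).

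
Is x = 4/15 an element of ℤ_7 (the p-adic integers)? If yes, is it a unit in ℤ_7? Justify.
x ∈ ℤ_7^× (unit); v_7(x) = 0

ℤ_7 = {x ∈ ℚ_7 : v_7(x) ≥ 0} and ℤ_7^× = {x ∈ ℤ_7 : v_7(x) = 0}. Here v_7(4/15) = v_7(num) − v_7(den) = 0; compare against these criteria.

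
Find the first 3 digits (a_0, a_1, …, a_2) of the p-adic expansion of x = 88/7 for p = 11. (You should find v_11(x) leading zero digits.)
(a_0, …, a_2) = (0, 9, 4)

v_11(88/7) = 1, so a_0 = ... = a_0 = 0. Factor out: x = 11^1 · u with u = 8/7 a unit in ℤ_11. Expand u iteratively via a_{v+i} = u_i mod 11, u_{i+1} = (u_i − a_{v+i})/11:
  u_0 = 8/7;  a_1 = 9;  u_1 = (u_0 − 9)/11 = -5/7
  u_1 = -5/7;  a_2 = 4;  u_2 = (u_1 − 4)/11 = -3/7
Digits: (0, 9, 4).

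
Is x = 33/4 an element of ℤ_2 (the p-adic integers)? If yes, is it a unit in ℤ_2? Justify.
x ∉ ℤ_2 (v_2(x) = -2 < 0)

ℤ_2 = {x ∈ ℚ_2 : v_2(x) ≥ 0} and ℤ_2^× = {x ∈ ℤ_2 : v_2(x) = 0}. Here v_2(33/4) = v_2(num) − v_2(den) = -2; compare against these criteria.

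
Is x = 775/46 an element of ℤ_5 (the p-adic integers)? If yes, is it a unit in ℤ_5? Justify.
x ∈ ℤ_5 but not a unit; v_5(x) = 2 > 0

ℤ_5 = {x ∈ ℚ_5 : v_5(x) ≥ 0} and ℤ_5^× = {x ∈ ℤ_5 : v_5(x) = 0}. Here v_5(775/46) = v_5(num) − v_5(den) = 2; compare against these criteria.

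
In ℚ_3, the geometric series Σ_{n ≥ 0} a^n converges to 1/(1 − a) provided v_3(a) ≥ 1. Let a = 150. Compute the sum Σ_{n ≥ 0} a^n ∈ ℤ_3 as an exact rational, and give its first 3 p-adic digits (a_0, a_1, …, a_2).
Σ a^n = 1/(1 − a) = -1/149;  first 3 digits = (1, 2, 2)

v_3(a) = 1 ≥ 1, so the series converges in ℤ_3 to 1/(1 − a) = 1/(1 − 150) = -1/149. Expand this rational in ℤ_3: compute digits iteratively via d_i = x_i mod 3, x_{i+1} = (x_i − d_i)/3. The first 3 digits are (1, 2, 2).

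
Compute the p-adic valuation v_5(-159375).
v_5(-159375) = 5

v_5(n) is the largest exponent k such that 5^k divides n. Factor out: -159375 = -5^5 · 51. (Sign doesn't affect v_p.) So v_5(-159375) = 5.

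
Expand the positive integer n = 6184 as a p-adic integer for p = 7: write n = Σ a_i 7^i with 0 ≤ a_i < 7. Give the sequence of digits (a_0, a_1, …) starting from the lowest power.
(a_0, a_1, …) = (3, 1, 0, 4, 2)

Repeated division by 7 gives the digits low-to-high: 6184 = 3 + 1·7^1 + 4·7^3 + 2·7^4. Digit sequence: (3, 1, 0, 4, 2).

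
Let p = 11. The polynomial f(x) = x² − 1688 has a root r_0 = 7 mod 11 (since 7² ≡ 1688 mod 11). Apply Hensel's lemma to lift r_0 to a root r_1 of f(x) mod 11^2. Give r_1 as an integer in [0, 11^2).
r_1 = 29 (mod 121)

Hensel's recurrence: r_{i+1} = r_i − f(r_i)·(f′(r_i))^{-1} mod 11^{i+2}, with f′(x) = 2x. Iterate:
  r_0 = 7 (mod 11)
  r_1 = 29 (mod 121)
Final: r_1 = 29, and one checks f(r_1) ≡ 0 mod 11^2.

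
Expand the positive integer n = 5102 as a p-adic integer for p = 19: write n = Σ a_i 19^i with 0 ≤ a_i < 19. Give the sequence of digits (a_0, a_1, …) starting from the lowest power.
(a_0, a_1, …) = (10, 2, 14)

Repeated division by 19 gives the digits low-to-high: 5102 = 10 + 2·19^1 + 14·19^2. Digit sequence: (10, 2, 14).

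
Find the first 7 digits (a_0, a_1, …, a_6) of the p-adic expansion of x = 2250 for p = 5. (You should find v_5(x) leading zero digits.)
(a_0, …, a_6) = (0, 0, 0, 3, 3, 0, 0)

v_5(2250) = 3, so a_0 = ... = a_2 = 0. Factor out: x = 5^3 · u with u = 18 a unit in ℤ_5. Expand u iteratively via a_{v+i} = u_i mod 5, u_{i+1} = (u_i − a_{v+i})/5:
  u_0 = 18;  a_3 = 3;  u_1 = (u_0 − 3)/5 = 3
  u_1 = 3;  a_4 = 3;  u_2 = (u_1 − 3)/5 = 0
  u_2 = 0;  a_5 = 0;  u_3 = (u_2 − 0)/5 = 0
  u_3 = 0;  a_6 = 0;  u_4 = (u_3 − 0)/5 = 0
Digits: (0, 0, 0, 3, 3, 0, 0).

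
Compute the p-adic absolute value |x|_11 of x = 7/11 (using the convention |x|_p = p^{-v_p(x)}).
|7/11|_11 = 11

Step 1 — compute v_11(x) by factoring powers of 11 out of the numerator and denominator: v_11(7/11) = -1. Step 2 — apply |x|_p = p^{-v_p(x)} = 11^{1} = 11.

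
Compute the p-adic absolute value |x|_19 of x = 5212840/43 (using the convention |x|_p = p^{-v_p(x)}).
|5212840/43|_19 = 1/130321

Step 1 — compute v_19(x) by factoring powers of 19 out of the numerator and denominator: v_19(5212840/43) = 4. Step 2 — apply |x|_p = p^{-v_p(x)} = 19^{-4} = 1/130321.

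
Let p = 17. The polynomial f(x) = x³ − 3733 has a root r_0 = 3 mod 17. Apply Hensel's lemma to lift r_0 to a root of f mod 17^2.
r_1 = 258 (mod 289)

Hensel: r_{i+1} = r_i − f(r_i)/f′(r_i) mod 17^{i+2}, where f′(x) = 3x². Iterate:
  r_0 = 3 (mod 17)
  r_1 = 258 (mod 289)
Final: r = 258 with f(r) ≡ 0 mod 17^2.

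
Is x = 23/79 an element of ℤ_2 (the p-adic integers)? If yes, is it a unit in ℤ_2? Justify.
x ∈ ℤ_2^× (unit); v_2(x) = 0

ℤ_2 = {x ∈ ℚ_2 : v_2(x) ≥ 0} and ℤ_2^× = {x ∈ ℤ_2 : v_2(x) = 0}. Here v_2(23/79) = v_2(num) − v_2(den) = 0; compare against these criteria.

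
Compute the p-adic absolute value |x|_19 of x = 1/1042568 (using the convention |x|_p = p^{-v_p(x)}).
|1/1042568|_19 = 130321

Step 1 — compute v_19(x) by factoring powers of 19 out of the numerator and denominator: v_19(1/1042568) = -4. Step 2 — apply |x|_p = p^{-v_p(x)} = 19^{4} = 130321.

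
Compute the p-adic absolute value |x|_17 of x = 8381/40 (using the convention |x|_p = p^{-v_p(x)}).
|8381/40|_17 = 1/289

Step 1 — compute v_17(x) by factoring powers of 17 out of the numerator and denominator: v_17(8381/40) = 2. Step 2 — apply |x|_p = p^{-v_p(x)} = 17^{-2} = 1/289.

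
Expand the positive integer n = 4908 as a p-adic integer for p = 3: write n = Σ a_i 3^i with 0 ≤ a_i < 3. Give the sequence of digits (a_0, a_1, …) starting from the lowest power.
(a_0, a_1, …) = (0, 1, 2, 1, 0, 2, 0, 2)

Repeated division by 3 gives the digits low-to-high: 4908 = 1·3^1 + 2·3^2 + 1·3^3 + 2·3^5 + 2·3^7. Digit sequence: (0, 1, 2, 1, 0, 2, 0, 2).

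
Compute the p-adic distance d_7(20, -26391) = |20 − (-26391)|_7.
d_7(20, -26391) = 1/2401

Step 1 — x − y = 20 − (-26391) = 26411. Step 2 — v_7(26411) = 4 (factor: 26411 = (7^4 · 11); the sign does not affect v_p). Step 3 — |x − y|_7 = 7^{-4} = 1/2401.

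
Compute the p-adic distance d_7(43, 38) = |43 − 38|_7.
d_7(43, 38) = 1

Step 1 — x − y = 43 − 38 = 5. Step 2 — v_7(5) = 0 (factor: 5 = (7^0 · 5); the sign does not affect v_p). Step 3 — |x − y|_7 = 7^{0} = 1.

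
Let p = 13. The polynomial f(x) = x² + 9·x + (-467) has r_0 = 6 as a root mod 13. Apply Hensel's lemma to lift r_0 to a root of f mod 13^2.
r_1 = 32 (mod 169)

Hensel: r_{i+1} = r_i − f(r_i)·(f′(r_i))^{-1} mod 13^{i+2}, f′(x) = 2x + 9. Iterate:
  r_0 = 6 (mod 13)
  r_1 = 32 (mod 169)
Final: r = 32 satisfies f(r) ≡ 0 mod 13^2.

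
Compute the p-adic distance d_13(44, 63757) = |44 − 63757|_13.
d_13(44, 63757) = 1/2197

Step 1 — x − y = 44 − 63757 = -63713. Step 2 — v_13(-63713) = 3 (factor: -63713 = −(13^3 · 29); the sign does not affect v_p). Step 3 — |x − y|_13 = 13^{-3} = 1/2197.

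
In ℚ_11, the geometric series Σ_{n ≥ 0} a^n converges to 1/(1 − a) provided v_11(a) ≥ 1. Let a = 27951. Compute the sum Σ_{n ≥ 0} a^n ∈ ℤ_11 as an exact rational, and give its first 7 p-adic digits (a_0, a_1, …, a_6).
Σ a^n = 1/(1 − a) = -1/27950;  first 7 digits = (1, 0, 0, 10, 1, 0, 1)

v_11(a) = 3 ≥ 1, so the series converges in ℤ_11 to 1/(1 − a) = 1/(1 − 27951) = -1/27950. Expand this rational in ℤ_11: compute digits iteratively via d_i = x_i mod 11, x_{i+1} = (x_i − d_i)/11. The first 7 digits are (1, 0, 0, 10, 1, 0, 1).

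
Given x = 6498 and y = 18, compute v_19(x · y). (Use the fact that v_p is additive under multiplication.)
v_19(116964) = 2

v_p(x) = 2 (factor: 6498 = 19^2 · 18); v_p(y) = 0 (factor: 18 = 19^0 · 18). Additivity: v_p(xy) = v_p(x) + v_p(y) = 2 + 0 = 2. (Direct check: xy = 116964 = 19^2 · (324).)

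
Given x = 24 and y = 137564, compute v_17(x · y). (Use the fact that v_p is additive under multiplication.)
v_17(3301536) = 3

v_p(x) = 0 (factor: 24 = 17^0 · 24); v_p(y) = 3 (factor: 137564 = 17^3 · 28). Additivity: v_p(xy) = v_p(x) + v_p(y) = 0 + 3 = 3. (Direct check: xy = 3301536 = 17^3 · (672).)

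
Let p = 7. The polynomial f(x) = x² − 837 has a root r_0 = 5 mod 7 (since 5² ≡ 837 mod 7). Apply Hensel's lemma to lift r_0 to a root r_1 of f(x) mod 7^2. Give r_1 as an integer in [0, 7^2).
r_1 = 47 (mod 49)

Hensel's recurrence: r_{i+1} = r_i − f(r_i)·(f′(r_i))^{-1} mod 7^{i+2}, with f′(x) = 2x. Iterate:
  r_0 = 5 (mod 7)
  r_1 = 47 (mod 49)
Final: r_1 = 47, and one checks f(r_1) ≡ 0 mod 7^2.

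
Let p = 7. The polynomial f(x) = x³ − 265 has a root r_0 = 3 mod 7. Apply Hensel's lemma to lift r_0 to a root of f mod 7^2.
r_1 = 10 (mod 49)

Hensel: r_{i+1} = r_i − f(r_i)/f′(r_i) mod 7^{i+2}, where f′(x) = 3x². Iterate:
  r_0 = 3 (mod 7)
  r_1 = 10 (mod 49)
Final: r = 10 with f(r) ≡ 0 mod 7^2.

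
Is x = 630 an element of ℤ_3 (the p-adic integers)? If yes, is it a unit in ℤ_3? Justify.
x ∈ ℤ_3 but not a unit; v_3(x) = 2 > 0

ℤ_3 = {x ∈ ℚ_3 : v_3(x) ≥ 0} and ℤ_3^× = {x ∈ ℤ_3 : v_3(x) = 0}. Here v_3(630) = v_3(num) − v_3(den) = 2; compare against these criteria.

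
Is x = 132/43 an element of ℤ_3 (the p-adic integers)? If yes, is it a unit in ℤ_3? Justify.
x ∈ ℤ_3 but not a unit; v_3(x) = 1 > 0

ℤ_3 = {x ∈ ℚ_3 : v_3(x) ≥ 0} and ℤ_3^× = {x ∈ ℤ_3 : v_3(x) = 0}. Here v_3(132/43) = v_3(num) − v_3(den) = 1; compare against these criteria.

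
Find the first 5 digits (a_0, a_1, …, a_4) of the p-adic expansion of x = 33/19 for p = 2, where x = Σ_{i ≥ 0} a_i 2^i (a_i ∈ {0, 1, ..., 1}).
(a_0, …, a_4) = (1, 1, 0, 1, 1)

v_2(33/19) = 0 (numerator and denominator both coprime to 2), so x ∈ ℤ_2^×. Compute digits iteratively via a_i = x_i mod 2, x_{i+1} = (x_i − a_i)/2, with x_0 = x:
  x_0 = 33/19;  a_0 = 1;  x_1 = (x_0 − 1)/2 = 7/19
  x_1 = 7/19;  a_1 = 1;  x_2 = (x_1 − 1)/2 = -6/19
  x_2 = -6/19;  a_2 = 0;  x_3 = (x_2 − 0)/2 = -3/19
  x_3 = -3/19;  a_3 = 1;  x_4 = (x_3 − 1)/2 = -11/19
  x_4 = -11/19;  a_4 = 1;  x_5 = (x_4 − 1)/2 = -15/19
Digits: (1, 1, 0, 1, 1).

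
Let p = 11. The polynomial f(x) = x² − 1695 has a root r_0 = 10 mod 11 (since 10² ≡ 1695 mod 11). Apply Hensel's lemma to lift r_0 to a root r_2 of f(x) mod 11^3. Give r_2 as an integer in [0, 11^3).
r_2 = 483 (mod 1331)

Hensel's recurrence: r_{i+1} = r_i − f(r_i)·(f′(r_i))^{-1} mod 11^{i+2}, with f′(x) = 2x. Iterate:
  r_0 = 10 (mod 11)
  r_1 = 120 (mod 121)
  r_2 = 483 (mod 1331)
Final: r_2 = 483, and one checks f(r_2) ≡ 0 mod 11^3.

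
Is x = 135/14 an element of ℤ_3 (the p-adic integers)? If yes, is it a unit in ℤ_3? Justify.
x ∈ ℤ_3 but not a unit; v_3(x) = 3 > 0

ℤ_3 = {x ∈ ℚ_3 : v_3(x) ≥ 0} and ℤ_3^× = {x ∈ ℤ_3 : v_3(x) = 0}. Here v_3(135/14) = v_3(num) − v_3(den) = 3; compare against these criteria.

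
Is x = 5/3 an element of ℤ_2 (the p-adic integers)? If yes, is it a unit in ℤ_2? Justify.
x ∈ ℤ_2^× (unit); v_2(x) = 0

ℤ_2 = {x ∈ ℚ_2 : v_2(x) ≥ 0} and ℤ_2^× = {x ∈ ℤ_2 : v_2(x) = 0}. Here v_2(5/3) = v_2(num) − v_2(den) = 0; compare against these criteria.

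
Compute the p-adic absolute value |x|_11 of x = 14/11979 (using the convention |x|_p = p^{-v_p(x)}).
|14/11979|_11 = 1331

Step 1 — compute v_11(x) by factoring powers of 11 out of the numerator and denominator: v_11(14/11979) = -3. Step 2 — apply |x|_p = p^{-v_p(x)} = 11^{3} = 1331.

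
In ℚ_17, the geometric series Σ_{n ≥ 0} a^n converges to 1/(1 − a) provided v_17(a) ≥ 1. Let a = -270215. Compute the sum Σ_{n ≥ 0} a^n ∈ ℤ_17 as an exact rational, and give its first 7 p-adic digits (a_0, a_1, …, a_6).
Σ a^n = 1/(1 − a) = 1/270216;  first 7 digits = (1, 0, 0, 13, 13, 16, 15)

v_17(a) = 3 ≥ 1, so the series converges in ℤ_17 to 1/(1 − a) = 1/(1 − (-270215)) = 1/270216. Expand this rational in ℤ_17: compute digits iteratively via d_i = x_i mod 17, x_{i+1} = (x_i − d_i)/17. The first 7 digits are (1, 0, 0, 13, 13, 16, 15).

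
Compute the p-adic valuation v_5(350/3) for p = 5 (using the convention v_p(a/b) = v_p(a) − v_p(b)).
v_5(350/3) = 2

Factor powers of 5 from the numerator and denominator of the reduced fraction: 350 = 5^2 · 14 and 3 = 5^0 · 3. Apply v_p(a/b) = v_p(a) − v_p(b): v_5(350/3) = 2 − 0 = 2.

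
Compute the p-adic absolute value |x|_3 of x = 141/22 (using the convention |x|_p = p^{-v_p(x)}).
|141/22|_3 = 1/3

Step 1 — compute v_3(x) by factoring powers of 3 out of the numerator and denominator: v_3(141/22) = 1. Step 2 — apply |x|_p = p^{-v_p(x)} = 3^{-1} = 1/3.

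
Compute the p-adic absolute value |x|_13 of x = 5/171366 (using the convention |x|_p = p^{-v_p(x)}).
|5/171366|_13 = 28561

Step 1 — compute v_13(x) by factoring powers of 13 out of the numerator and denominator: v_13(5/171366) = -4. Step 2 — apply |x|_p = p^{-v_p(x)} = 13^{4} = 28561.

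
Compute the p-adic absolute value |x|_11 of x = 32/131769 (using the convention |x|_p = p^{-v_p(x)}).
|32/131769|_11 = 14641

Step 1 — compute v_11(x) by factoring powers of 11 out of the numerator and denominator: v_11(32/131769) = -4. Step 2 — apply |x|_p = p^{-v_p(x)} = 11^{4} = 14641.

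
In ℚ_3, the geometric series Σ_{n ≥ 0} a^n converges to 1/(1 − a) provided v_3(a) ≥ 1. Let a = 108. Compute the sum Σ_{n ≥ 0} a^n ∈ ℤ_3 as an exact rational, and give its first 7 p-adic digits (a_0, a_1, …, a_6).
Σ a^n = 1/(1 − a) = -1/107;  first 7 digits = (1, 0, 0, 1, 1, 0, 1)

v_3(a) = 3 ≥ 1, so the series converges in ℤ_3 to 1/(1 − a) = 1/(1 − 108) = -1/107. Expand this rational in ℤ_3: compute digits iteratively via d_i = x_i mod 3, x_{i+1} = (x_i − d_i)/3. The first 7 digits are (1, 0, 0, 1, 1, 0, 1).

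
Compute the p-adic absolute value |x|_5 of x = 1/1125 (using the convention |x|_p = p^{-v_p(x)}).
|1/1125|_5 = 125

Step 1 — compute v_5(x) by factoring powers of 5 out of the numerator and denominator: v_5(1/1125) = -3. Step 2 — apply |x|_p = p^{-v_p(x)} = 5^{3} = 125.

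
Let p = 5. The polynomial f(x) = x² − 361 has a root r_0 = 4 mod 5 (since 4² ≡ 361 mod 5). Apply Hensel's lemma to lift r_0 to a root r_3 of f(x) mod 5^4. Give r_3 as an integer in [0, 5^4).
r_3 = 19 (mod 625)

Hensel's recurrence: r_{i+1} = r_i − f(r_i)·(f′(r_i))^{-1} mod 5^{i+2}, with f′(x) = 2x. Iterate:
  r_0 = 4 (mod 5)
  r_1 = 19 (mod 25)
  r_2 = 19 (mod 125)
  r_3 = 19 (mod 625)
Final: r_3 = 19, and one checks f(r_3) ≡ 0 mod 5^4.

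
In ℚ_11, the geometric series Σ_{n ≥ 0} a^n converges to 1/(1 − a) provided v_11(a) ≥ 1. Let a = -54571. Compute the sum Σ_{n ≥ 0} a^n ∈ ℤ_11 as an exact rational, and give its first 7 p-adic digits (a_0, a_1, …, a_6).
Σ a^n = 1/(1 − a) = 1/54572;  first 7 digits = (1, 0, 0, 3, 7, 10, 8)

v_11(a) = 3 ≥ 1, so the series converges in ℤ_11 to 1/(1 − a) = 1/(1 − (-54571)) = 1/54572. Expand this rational in ℤ_11: compute digits iteratively via d_i = x_i mod 11, x_{i+1} = (x_i − d_i)/11. The first 7 digits are (1, 0, 0, 3, 7, 10, 8).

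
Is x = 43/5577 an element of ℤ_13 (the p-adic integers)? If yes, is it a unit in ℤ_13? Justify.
x ∉ ℤ_13 (v_13(x) = -2 < 0)

ℤ_13 = {x ∈ ℚ_13 : v_13(x) ≥ 0} and ℤ_13^× = {x ∈ ℤ_13 : v_13(x) = 0}. Here v_13(43/5577) = v_13(num) − v_13(den) = -2; compare against these criteria.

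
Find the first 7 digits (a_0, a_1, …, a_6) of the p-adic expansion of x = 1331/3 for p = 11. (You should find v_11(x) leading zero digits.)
(a_0, …, a_6) = (0, 0, 0, 4, 7, 3, 7)

v_11(1331/3) = 3, so a_0 = ... = a_2 = 0. Factor out: x = 11^3 · u with u = 1/3 a unit in ℤ_11. Expand u iteratively via a_{v+i} = u_i mod 11, u_{i+1} = (u_i − a_{v+i})/11:
  u_0 = 1/3;  a_3 = 4;  u_1 = (u_0 − 4)/11 = -1/3
  u_1 = -1/3;  a_4 = 7;  u_2 = (u_1 − 7)/11 = -2/3
  u_2 = -2/3;  a_5 = 3;  u_3 = (u_2 − 3)/11 = -1/3
  u_3 = -1/3;  a_6 = 7;  u_4 = (u_3 − 7)/11 = -2/3
Digits: (0, 0, 0, 4, 7, 3, 7).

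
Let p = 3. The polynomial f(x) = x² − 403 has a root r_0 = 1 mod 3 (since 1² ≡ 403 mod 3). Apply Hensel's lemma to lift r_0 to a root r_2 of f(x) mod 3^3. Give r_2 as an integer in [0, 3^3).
r_2 = 22 (mod 27)

Hensel's recurrence: r_{i+1} = r_i − f(r_i)·(f′(r_i))^{-1} mod 3^{i+2}, with f′(x) = 2x. Iterate:
  r_0 = 1 (mod 3)
  r_1 = 4 (mod 9)
  r_2 = 22 (mod 27)
Final: r_2 = 22, and one checks f(r_2) ≡ 0 mod 3^3.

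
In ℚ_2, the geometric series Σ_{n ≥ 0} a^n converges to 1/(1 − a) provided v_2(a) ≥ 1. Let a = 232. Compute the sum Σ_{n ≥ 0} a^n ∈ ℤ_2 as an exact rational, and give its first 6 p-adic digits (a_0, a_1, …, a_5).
Σ a^n = 1/(1 − a) = -1/231;  first 6 digits = (1, 0, 0, 1, 0, 1)

v_2(a) = 3 ≥ 1, so the series converges in ℤ_2 to 1/(1 − a) = 1/(1 − 232) = -1/231. Expand this rational in ℤ_2: compute digits iteratively via d_i = x_i mod 2, x_{i+1} = (x_i − d_i)/2. The first 6 digits are (1, 0, 0, 1, 0, 1).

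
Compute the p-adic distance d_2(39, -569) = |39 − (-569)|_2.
d_2(39, -569) = 1/32

Step 1 — x − y = 39 − (-569) = 608. Step 2 — v_2(608) = 5 (factor: 608 = (2^5 · 19); the sign does not affect v_p). Step 3 — |x − y|_2 = 2^{-5} = 1/32.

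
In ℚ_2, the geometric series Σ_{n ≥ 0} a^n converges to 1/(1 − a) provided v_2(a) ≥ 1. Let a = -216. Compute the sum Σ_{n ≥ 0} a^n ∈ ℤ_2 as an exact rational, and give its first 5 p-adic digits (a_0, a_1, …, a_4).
Σ a^n = 1/(1 − a) = 1/217;  first 5 digits = (1, 0, 0, 1, 0)

v_2(a) = 3 ≥ 1, so the series converges in ℤ_2 to 1/(1 − a) = 1/(1 − (-216)) = 1/217. Expand this rational in ℤ_2: compute digits iteratively via d_i = x_i mod 2, x_{i+1} = (x_i − d_i)/2. The first 5 digits are (1, 0, 0, 1, 0).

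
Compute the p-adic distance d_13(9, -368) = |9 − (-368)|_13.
d_13(9, -368) = 1/13

Step 1 — x − y = 9 − (-368) = 377. Step 2 — v_13(377) = 1 (factor: 377 = (13^1 · 29); the sign does not affect v_p). Step 3 — |x − y|_13 = 13^{-1} = 1/13.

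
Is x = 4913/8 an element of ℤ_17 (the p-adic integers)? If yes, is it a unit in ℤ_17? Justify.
x ∈ ℤ_17 but not a unit; v_17(x) = 3 > 0

ℤ_17 = {x ∈ ℚ_17 : v_17(x) ≥ 0} and ℤ_17^× = {x ∈ ℤ_17 : v_17(x) = 0}. Here v_17(4913/8) = v_17(num) − v_17(den) = 3; compare against these criteria.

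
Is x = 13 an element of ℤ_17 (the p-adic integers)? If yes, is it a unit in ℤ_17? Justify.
x ∈ ℤ_17^× (unit); v_17(x) = 0

ℤ_17 = {x ∈ ℚ_17 : v_17(x) ≥ 0} and ℤ_17^× = {x ∈ ℤ_17 : v_17(x) = 0}. Here v_17(13) = v_17(num) − v_17(den) = 0; compare against these criteria.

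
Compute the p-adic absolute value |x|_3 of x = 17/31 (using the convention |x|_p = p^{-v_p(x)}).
|17/31|_3 = 1

Step 1 — compute v_3(x) by factoring powers of 3 out of the numerator and denominator: v_3(17/31) = 0. Step 2 — apply |x|_p = p^{-v_p(x)} = 3^{0} = 1.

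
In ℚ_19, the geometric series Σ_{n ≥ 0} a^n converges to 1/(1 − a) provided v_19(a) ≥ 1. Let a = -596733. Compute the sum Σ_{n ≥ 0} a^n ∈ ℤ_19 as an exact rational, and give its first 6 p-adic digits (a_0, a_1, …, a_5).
Σ a^n = 1/(1 − a) = 1/596734;  first 6 digits = (1, 0, 0, 8, 14, 18)

v_19(a) = 3 ≥ 1, so the series converges in ℤ_19 to 1/(1 − a) = 1/(1 − (-596733)) = 1/596734. Expand this rational in ℤ_19: compute digits iteratively via d_i = x_i mod 19, x_{i+1} = (x_i − d_i)/19. The first 6 digits are (1, 0, 0, 8, 14, 18).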